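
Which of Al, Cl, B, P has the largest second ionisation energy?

After 1 electron has been removed, what remains? Al⁺ still has 2 valence electrons; Cl⁺ still has 6 valence electrons; B⁺ still has 2 valence electrons; P⁺ still has 4 valence electrons.
All are still removing valence electrons, so compare the +1 ions as you would atoms: IE_2 generally rises across a period (higher Z_eff) and falls down a group (larger shell), subject to the usual subshell exceptions.
Valence configurations: Al⁺ [Ne]3s², Cl⁺ [Ne]3s²3p⁴, B⁺ [He]2s², P⁺ [Ne]3s²3p².
The numbers (kJ/mol): Al 1817, Cl 2298, B 2427, P 1907.
Putting it together, IE_2: Al < P < Cl < B.

B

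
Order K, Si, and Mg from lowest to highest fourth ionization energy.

Si, K, Mg

After 3 electrons have been removed, what remains? K³⁺ is already 2 electrons into the core; Si³⁺ still has 1 valence electron; Mg³⁺ is already 1 electron into the core.
Core electrons are held far more tightly than valence electrons, so K and Mg top the IE_4 order.
Tabulated IE_4 (kJ/mol): K 5877, Si 4356, Mg 10543.
Overall IE_4 order: Si < K < Mg.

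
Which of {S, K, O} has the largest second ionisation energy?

After 1 electron has been removed, what remains? S⁺ still has 5 valence electrons; K⁺ is the bare [Ar] core; O⁺ still has 5 valence electrons.
Usually core removal costs more than valence removal, but here the competition is close: a tightly held n=2 valence electron can cost more to remove than an n=3 core electron, so the actual values have to decide it.
Valence configurations: S⁺ [Ne]3s²3p³, O⁺ [He]2s²2p³.
Approximate IE_2 values (kJ/mol): S 2252, K 3052, O 3388.
Overall IE_2 order: S < K < O.

O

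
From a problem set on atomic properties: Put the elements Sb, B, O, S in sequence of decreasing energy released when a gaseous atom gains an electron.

S > O > Sb > B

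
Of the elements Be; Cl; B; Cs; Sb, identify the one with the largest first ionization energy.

Cl

Be is in period 2, group 2; B is in period 2, group 13; Cl is in period 3, group 17; Sb is in period 5, group 15; Cs is in period 6, group 1.
Removing the outermost electron gets harder across a period and easier down a group.
These span different periods and groups, so the two trends combine.
B > Cs: both effects reinforce here, so B is clearly the higher of the two.
Sb > B: the two effects oppose for this pair; the across-period effect wins (831 vs 801 kJ/mol).
Be > Sb: the two effects oppose for this pair; the down-group effect wins (900 vs 831 kJ/mol).
Cl > Be: period and group pull opposite ways; the across-period shift dominates (1251 vs 900 kJ/mol).
Note the exception: Be has a higher first ionization energy than B, contrary to the simple trend — removing B's lone 2p electron is easier than breaking Be's filled 2s².
Tabulated first ionization energy (kJ/mol): Be 900, B 801, Cl 1251, Sb 831, Cs 376.
The largest first ionization energy among these belongs to Cl.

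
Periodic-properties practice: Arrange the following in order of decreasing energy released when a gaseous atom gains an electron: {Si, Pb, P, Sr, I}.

I, Si, P, Pb, Sr

Si is in period 3, group 14; P is in period 3, group 15; Sr is in period 5, group 2; I is in period 5, group 17; Pb is in period 6, group 14.
Atoms with high Z_eff and room in the valence shell (especially the halogens) have the most exothermic electron affinities.
Here both period and group differ, so the two effects have to be weighed against each other.
Pb > Sr: the two effects oppose for this pair; the across-period effect wins (35 vs 5 kJ/mol).
P > Pb: both effects reinforce here, so P is clearly the higher of the two.
Si > P: this pair runs against the simple trend — see the exception note.
I > Si: period and group pull opposite ways; the across-period shift dominates (295 vs 134 kJ/mol).
Note the exception: Si has a higher electron affinity than P, contrary to the simple trend — adding an electron to P's half-filled 3p³ is unfavourable, so Si (3p²) has the more exothermic EA.
Approximate values (kJ/mol): Si 134, P 72, Sr 5, I 295, Pb 35.
So from highest to lowest: I > Si > P > Pb > Sr.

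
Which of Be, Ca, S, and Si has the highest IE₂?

S

After 1 electron has been removed, what remains? Be⁺ still has 1 valence electron; Ca⁺ still has 1 valence electron; S⁺ still has 5 valence electrons; Si⁺ still has 3 valence electrons.
All are still removing valence electrons, so compare the +1 ions as you would atoms: IE_2 generally rises across a period (higher Z_eff) and falls down a group (larger shell), subject to the usual subshell exceptions.
Valence configurations: Be⁺ [He]2s¹, Ca⁺ [Ar]4s¹, S⁺ [Ne]3s²3p³, Si⁺ [Ne]3s²3p¹.
The numbers (kJ/mol): Be 1757, Ca 1145, S 2252, Si 1577.
Putting it together, IE_2: Ca < Si < Be < S.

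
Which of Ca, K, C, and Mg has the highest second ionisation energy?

IE_2 is the cost of taking one more electron from the +1 cation: Ca⁺ still has 1 valence electron; K⁺ is the bare [Ar] core; C⁺ still has 3 valence electrons; Mg⁺ still has 1 valence electron.
Breaking into a closed-shell core is much more expensive than removing a leftover valence electron — K has the largest IE_2 here.
Valence configurations: Ca⁺ [Ar]4s¹, C⁺ [He]2s²2p¹, Mg⁺ [Ne]3s¹.
Approximate IE_2 values (kJ/mol): Ca 1145, K 3052, C 2353, Mg 1451.
So the second ionization energies run Ca < Mg < C < K.

K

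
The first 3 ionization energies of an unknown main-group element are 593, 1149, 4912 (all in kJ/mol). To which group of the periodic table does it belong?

Group 2

Look for the largest jump between consecutive ionization energies: IE3/IE2 ≈ 4.3, far larger than any earlier ratio.
That jump marks the point where a core electron is being removed. So the atom has 2 valence electrons.
A main-group element with 2 valence electrons is in group 2.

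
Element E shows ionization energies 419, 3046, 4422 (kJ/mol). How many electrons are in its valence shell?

1

Look for the largest jump between consecutive ionization energies: IE2/IE1 ≈ 7.3, far larger than any earlier ratio.
That jump marks the point where a core electron is being removed. So the atom has 1 valence electron.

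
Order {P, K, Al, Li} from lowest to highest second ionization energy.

Consider each +1 ion: P⁺ still has 4 valence electrons; K⁺ is the bare [Ar] core; Al⁺ still has 2 valence electrons; Li⁺ is the bare [He] core.
Pulling an electron out of a noble-gas core costs far more than removing a remaining valence electron, so K and Li sit at the high end of IE_2.
Valence configurations: P⁺ [Ne]3s²3p², Al⁺ [Ne]3s².
Approximate IE_2 values (kJ/mol): P 1907, K 3052, Al 1817, Li 7298.
Overall IE_2 order: Al < P < K < Li.

Al < P < K < Li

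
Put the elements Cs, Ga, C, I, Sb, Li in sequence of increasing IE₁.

Li is in period 2, group 1; C is in period 2, group 14; Ga is in period 4, group 13; Sb is in period 5, group 15; I is in period 5, group 17; Cs is in period 6, group 1.
First ionization energy rises across a period (greater Z_eff holds electrons more tightly) and falls down a group (valence electrons are farther from the nucleus).
These span different periods and groups, so the two trends combine.
Li > Cs: Li sits above Cs in group 1, so the down-group effect alone puts Li higher.
Ga > Li: the two effects oppose for this pair; the across-period effect wins (579 vs 520 kJ/mol).
Sb > Ga: the two effects oppose for this pair; the across-period effect wins (831 vs 579 kJ/mol).
I > Sb: both are in period 5; the period trend gives I the larger value.
C > I: period and group pull opposite ways; the down-group shift dominates (1086 vs 1008 kJ/mol).
Tabulated first ionization energy (kJ/mol): Li 520, C 1086, Ga 579, Sb 831, I 1008, Cs 376.
So from lowest to highest: Cs < Li < Ga < Sb < I < C.

Cs, Li, Ga, Sb, I, C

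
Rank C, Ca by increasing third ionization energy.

C < Ca

IE_3 is the cost of taking one more electron from the +2 cation: C²⁺ still has 2 valence electrons; Ca²⁺ is the bare [Ar] core.
Breaking into a closed-shell core is much more expensive than removing a leftover valence electron — Ca has the largest IE_3 here.
The numbers (kJ/mol): C 4620, Ca 4912.
Overall IE_3 order: C < Ca.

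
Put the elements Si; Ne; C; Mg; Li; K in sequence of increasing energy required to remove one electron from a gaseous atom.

Li is in period 2, group 1; C is in period 2, group 14; Ne is in period 2, group 18; Mg is in period 3, group 2; Si is in period 3, group 14; K is in period 4, group 1.
First ionization energy rises across a period (greater Z_eff holds electrons more tightly) and falls down a group (valence electrons are farther from the nucleus).
These span different periods and groups, so the two trends combine.
Li > K: Li sits above K in group 1, so the down-group effect alone puts Li higher.
Mg > Li: the two effects oppose for this pair; the across-period effect wins (738 vs 520 kJ/mol).
Si > Mg: both are in period 3; the period trend gives Si the larger value.
C > Si: C sits above Si in group 14, so the down-group effect alone puts C higher.
Ne > C: both are in period 2; the period trend gives Ne the larger value.
Tabulated first ionization energy (kJ/mol): Li 520, C 1086, Ne 2081, Mg 738, Si 786, K 419.
So from lowest to highest: K < Li < Mg < Si < C < Ne.

K < Li < Mg < Si < C < Ne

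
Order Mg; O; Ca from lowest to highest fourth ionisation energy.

Ca < O < Mg

IE_4 is the cost of taking one more electron from the +3 cation: Mg³⁺ is already 1 electron into the core; O³⁺ still has 3 valence electrons; Ca³⁺ is already 1 electron into the core.
Usually core removal costs more than valence removal, but here the competition is close: a tightly held n=2 valence electron can cost more to remove than an n=3 core electron, so the actual values have to decide it.
Tabulated IE_4 (kJ/mol): Mg 10543, O 7469, Ca 6491.
Putting it together, IE_4: Ca < O < Mg.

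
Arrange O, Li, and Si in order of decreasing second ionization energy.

After 1 electron has been removed, what remains? O⁺ still has 5 valence electrons; Li⁺ is the bare [He] core; Si⁺ still has 3 valence electrons.
Breaking into a closed-shell core is much more expensive than removing a leftover valence electron — Li has the largest IE_2 here.
Valence configurations: O⁺ [He]2s²2p³, Si⁺ [Ne]3s²3p¹.
Approximate IE_2 values (kJ/mol): O 3388, Li 7298, Si 1577.
So the second ionization energies run Si < O < Li.

Li, O, Si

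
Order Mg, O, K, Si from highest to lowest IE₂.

O > K > Si > Mg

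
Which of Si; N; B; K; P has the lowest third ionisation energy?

P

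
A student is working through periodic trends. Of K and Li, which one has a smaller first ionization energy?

K

Li is in period 2, group 1; K is in period 4, group 1.
Removing the outermost electron gets harder across a period and easier down a group.
All are in group 1, so first ionization energy increases up the group.
So K has the smaller first ionization energy (K < Li).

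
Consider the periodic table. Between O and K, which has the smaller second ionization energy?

K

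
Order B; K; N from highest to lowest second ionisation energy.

K, N, B

After 1 electron has been removed, what remains? B⁺ still has 2 valence electrons; K⁺ is the bare [Ar] core; N⁺ still has 4 valence electrons.
Breaking into a closed-shell core is much more expensive than removing a leftover valence electron — K has the largest IE_2 here.
Valence configurations: B⁺ [He]2s², N⁺ [He]2s²2p².
Approximate IE_2 values (kJ/mol): B 2427, K 3052, N 2856.
So the second ionization energies run B < N < K.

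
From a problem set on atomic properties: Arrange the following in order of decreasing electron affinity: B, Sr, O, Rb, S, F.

F > S > O > Rb > B > Sr

EA tends to increase across a period and decrease down a group, though the pattern is less regular than for IE or radius.
Here both period and group differ, so the two effects have to be weighed against each other.
B > Sr: relative to Sr, both the across-period and down-group shifts push B's electron affinity up.
Rb > B: this pair runs against the simple trend — see the exception note.
O > Rb: relative to Rb, both the across-period and down-group shifts push O's electron affinity up.
S > O: this pair runs against the simple trend — see the exception note.
F > S: both effects reinforce here, so F is clearly the higher of the two.
Note the exception: Rb has a higher electron affinity than B, contrary to the simple trend — B's ns²np¹ configuration gives only a small electron affinity — the sparsely filled np subshell binds an added electron weakly.
Note the exception: S has a higher electron affinity than O, contrary to the simple trend — the compact 2p subshell of O repels the added electron more than S's larger 3p does.
Note the exception: Rb has a higher electron affinity than Sr, contrary to the simple trend — adding an electron to Sr (ns²) has to open a new, higher-energy np subshell, which is unfavourable.
For reference (kJ/mol): B 27, O 141, F 328, S 200, Rb 47, Sr 5.
So from highest to lowest: F > S > O > Rb > B > Sr.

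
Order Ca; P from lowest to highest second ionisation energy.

Ca, P

The second ionization energy removes an electron from the +1 ion. For each element: Ca⁺ still has 1 valence electron; P⁺ still has 4 valence electrons.
All are still removing valence electrons, so compare the +1 ions as you would atoms: IE_2 generally rises across a period (higher Z_eff) and falls down a group (larger shell), subject to the usual subshell exceptions.
Valence configurations: Ca⁺ [Ar]4s¹, P⁺ [Ne]3s²3p².
Approximate IE_2 values (kJ/mol): Ca 1145, P 1907.
Hence IE_2: Ca < P.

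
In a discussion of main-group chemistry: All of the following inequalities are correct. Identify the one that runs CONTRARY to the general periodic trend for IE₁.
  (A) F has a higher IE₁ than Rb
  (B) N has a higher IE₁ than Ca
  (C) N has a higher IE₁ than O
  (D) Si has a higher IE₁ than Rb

The general trend: IE₁ increases across a period and decreases down a group.
(A) F (period 2, group 17) vs Rb (period 5, group 1): the stated order agrees with the simple trend.
(B) N (period 2, group 15) vs Ca (period 4, group 2): the stated order agrees with the simple trend.
(C) N (period 2, group 15) vs O (period 2, group 16): the stated order contradicts the simple trend.
(D) Si (period 3, group 14) vs Rb (period 5, group 1): the stated order agrees with the simple trend.
The exception is (C): pairing an electron in O's 2p⁴ costs repulsion energy, so O ionizes more easily than half-filled N (2p³).

(C)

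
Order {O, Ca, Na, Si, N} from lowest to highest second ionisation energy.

Ca < Si < N < O < Na

The second ionization energy removes an electron from the +1 ion. For each element: O⁺ still has 5 valence electrons; Ca⁺ still has 1 valence electron; Na⁺ is the bare [Ne] core; Si⁺ still has 3 valence electrons; N⁺ still has 4 valence electrons.
Pulling an electron out of a noble-gas core costs far more than removing a remaining valence electron, so Na sits at the high end of IE_2.
Valence configurations: O⁺ [He]2s²2p³, Ca⁺ [Ar]4s¹, Si⁺ [Ne]3s²3p¹, N⁺ [He]2s²2p².
Tabulated IE_2 (kJ/mol): O 3388, Ca 1145, Na 4562, Si 1577, N 2856.
Hence IE_2: Ca < Si < N < O < Na.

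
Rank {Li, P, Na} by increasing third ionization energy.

The third ionization energy removes an electron from the +2 ion. For each element: Li²⁺ is already 1 electron into the core; P²⁺ still has 3 valence electrons; Na²⁺ is already 1 electron into the core.
Breaking into a closed-shell core is much more expensive than removing a leftover valence electron — Na and Li have the largest IE_3 here.
The numbers (kJ/mol): Li 11815, P 2914, Na 6910.
Hence IE_3: P < Na < Li.

P, Na, Li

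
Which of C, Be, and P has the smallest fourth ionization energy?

P

After 3 electrons have been removed, what remains? C³⁺ still has 1 valence electron; Be³⁺ is already 1 electron into the core; P³⁺ still has 2 valence electrons.
Pulling an electron out of a noble-gas core costs far more than removing a remaining valence electron, so Be sits at the high end of IE_4.
Valence configurations: C³⁺ [He]2s¹, P³⁺ [Ne]3s².
Tabulated IE_4 (kJ/mol): C 6223, Be 21007, P 4964.
So the fourth ionization energies run P < C < Be.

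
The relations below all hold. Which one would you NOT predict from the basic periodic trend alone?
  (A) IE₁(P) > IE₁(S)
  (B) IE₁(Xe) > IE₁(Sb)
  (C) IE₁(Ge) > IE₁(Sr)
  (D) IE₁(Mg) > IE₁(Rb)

The general trend: first ionisation energy increases across a period and decreases down a group.
(A) P (period 3, group 15) vs S (period 3, group 16): the stated order contradicts the simple trend.
(B) Xe (period 5, group 18) vs Sb (period 5, group 15): the stated order agrees with the simple trend.
(C) Ge (period 4, group 14) vs Sr (period 5, group 2): the stated order agrees with the simple trend.
(D) Mg (period 3, group 2) vs Rb (period 5, group 1): the stated order agrees with the simple trend.
The exception is (A): S (3p⁴) ionizes more easily than half-filled P (3p³) because the paired 3p electron in S is pushed out by e⁻–e⁻ repulsion.

(A)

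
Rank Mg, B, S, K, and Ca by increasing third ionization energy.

S, B, K, Ca, Mg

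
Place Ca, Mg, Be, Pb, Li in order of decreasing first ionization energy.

Be > Mg > Pb > Ca > Li

First ionization energy rises across a period (greater Z_eff holds electrons more tightly) and falls down a group (valence electrons are farther from the nucleus).
Here both period and group differ, so the two effects have to be weighed against each other.
Ca > Li: period and group pull opposite ways; the across-period shift dominates (590 vs 520 kJ/mol).
Pb > Ca: period and group pull opposite ways; the across-period shift dominates (716 vs 590 kJ/mol).
Mg > Pb: period and group pull opposite ways; the down-group shift dominates (738 vs 716 kJ/mol).
Be > Mg: they share group 2; the group trend gives Be the larger value.
Approximate values (kJ/mol): Li 520, Be 900, Mg 738, Ca 590, Pb 716.
So from highest to lowest: Be > Mg > Pb > Ca > Li.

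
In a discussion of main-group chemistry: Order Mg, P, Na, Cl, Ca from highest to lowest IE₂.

Na, Cl, P, Mg, Ca

After 1 electron has been removed, what remains? Mg⁺ still has 1 valence electron; P⁺ still has 4 valence electrons; Na⁺ is the bare [Ne] core; Cl⁺ still has 6 valence electrons; Ca⁺ still has 1 valence electron.
Pulling an electron out of a noble-gas core costs far more than removing a remaining valence electron, so Na sits at the high end of IE_2.
Valence configurations: Mg⁺ [Ne]3s¹, P⁺ [Ne]3s²3p², Cl⁺ [Ne]3s²3p⁴, Ca⁺ [Ar]4s¹.
Tabulated IE_2 (kJ/mol): Mg 1451, P 1907, Na 4562, Cl 2298, Ca 1145.
Hence IE_2: Ca < Mg < P < Cl < Na.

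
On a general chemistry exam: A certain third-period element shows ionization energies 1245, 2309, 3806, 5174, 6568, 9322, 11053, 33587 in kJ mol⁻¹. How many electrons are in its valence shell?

7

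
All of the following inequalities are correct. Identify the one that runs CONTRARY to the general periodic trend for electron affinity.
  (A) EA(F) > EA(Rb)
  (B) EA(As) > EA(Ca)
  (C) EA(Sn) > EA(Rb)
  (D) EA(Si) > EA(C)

The general trend: electron affinity increases across a period and decreases down a group.
(A) F (period 2, group 17) vs Rb (period 5, group 1): the stated order agrees with the simple trend.
(B) As (period 4, group 15) vs Ca (period 4, group 2): the stated order agrees with the simple trend.
(C) Sn (period 5, group 14) vs Rb (period 5, group 1): the stated order agrees with the simple trend.
(D) Si (period 3, group 14) vs C (period 2, group 14): the stated order contradicts the simple trend.
The exception is (D): Si's larger, more diffuse 3p orbitals accept an added electron slightly more readily than C's compact 2p.

(D)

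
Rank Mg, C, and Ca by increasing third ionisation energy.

C < Ca < Mg

IE_3 is the cost of taking one more electron from the +2 cation: Mg²⁺ is the bare [Ne] core; C²⁺ still has 2 valence electrons; Ca²⁺ is the bare [Ar] core.
Breaking into a closed-shell core is much more expensive than removing a leftover valence electron — Ca and Mg have the largest IE_3 here.
Approximate IE_3 values (kJ/mol): Mg 7733, C 4620, Ca 4912.
Hence IE_3: C < Ca < Mg.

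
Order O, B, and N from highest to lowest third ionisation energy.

IE_3 is the cost of taking one more electron from the +2 cation: O²⁺ still has 4 valence electrons; B²⁺ still has 1 valence electron; N²⁺ still has 3 valence electrons.
All are still removing valence electrons, so compare the +2 ions as you would atoms: IE_3 generally rises across a period (higher Z_eff) and falls down a group (larger shell), subject to the usual subshell exceptions.
Valence configurations: O²⁺ [He]2s²2p², B²⁺ [He]2s¹, N²⁺ [He]2s²2p¹.
The numbers (kJ/mol): O 5300, B 3660, N 4578.
Putting it together, IE_3: B < N < O.

O > N > B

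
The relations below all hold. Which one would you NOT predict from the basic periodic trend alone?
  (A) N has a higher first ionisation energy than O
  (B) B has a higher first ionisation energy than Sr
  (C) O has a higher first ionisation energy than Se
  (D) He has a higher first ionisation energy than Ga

The general trend: first ionisation energy increases across a period and decreases down a group.
(A) N (period 2, group 15) vs O (period 2, group 16): the stated order contradicts the simple trend.
(B) B (period 2, group 13) vs Sr (period 5, group 2): the stated order agrees with the simple trend.
(C) O (period 2, group 16) vs Se (period 4, group 16): the stated order agrees with the simple trend.
(D) He (period 1, group 18) vs Ga (period 4, group 13): the stated order agrees with the simple trend.
The exception is (A): pairing an electron in O's 2p⁴ costs repulsion energy, so O ionizes more easily than half-filled N (2p³).

(A)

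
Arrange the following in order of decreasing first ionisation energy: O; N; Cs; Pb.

N > O > Pb > Cs

Across a period the outer electron is held more tightly (higher IE₁); down a group it sits in a higher shell, more shielded, and comes off more easily.
Here both period and group differ, so the two effects have to be weighed against each other.
Pb > Cs: both are in period 6; the period trend gives Pb the larger value.
O > Pb: relative to Pb, both the across-period and down-group shifts push O's first ionization energy up.
N > O: this pair runs against the simple trend — see the exception note.
Note the exception: N has a higher first ionization energy than O, contrary to the simple trend — pairing an electron in O's 2p⁴ costs repulsion energy, so O ionizes more easily than half-filled N (2p³).
Approximate values (kJ/mol): N 1402, O 1314, Cs 376, Pb 716.
So from highest to lowest: N > O > Pb > Cs.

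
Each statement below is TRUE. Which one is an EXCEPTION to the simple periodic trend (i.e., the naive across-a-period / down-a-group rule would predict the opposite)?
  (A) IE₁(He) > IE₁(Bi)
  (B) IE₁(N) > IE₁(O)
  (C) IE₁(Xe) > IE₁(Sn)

(B)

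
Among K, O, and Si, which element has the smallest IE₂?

Si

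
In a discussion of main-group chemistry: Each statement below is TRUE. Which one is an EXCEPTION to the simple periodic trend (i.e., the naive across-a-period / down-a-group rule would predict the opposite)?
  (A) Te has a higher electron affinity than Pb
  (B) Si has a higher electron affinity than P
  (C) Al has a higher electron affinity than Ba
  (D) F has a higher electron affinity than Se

(B)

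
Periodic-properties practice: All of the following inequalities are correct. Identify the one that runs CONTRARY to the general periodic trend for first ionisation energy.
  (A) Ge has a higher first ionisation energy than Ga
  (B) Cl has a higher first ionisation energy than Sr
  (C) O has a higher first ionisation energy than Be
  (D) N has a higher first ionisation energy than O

(D)

The general trend: first ionisation energy increases across a period and decreases down a group.
(A) Ge (period 4, group 14) vs Ga (period 4, group 13): the stated order agrees with the simple trend.
(B) Cl (period 3, group 17) vs Sr (period 5, group 2): the stated order agrees with the simple trend.
(C) O (period 2, group 16) vs Be (period 2, group 2): the stated order agrees with the simple trend.
(D) N (period 2, group 15) vs O (period 2, group 16): the stated order contradicts the simple trend.
The exception is (D): pairing an electron in O's 2p⁴ costs repulsion energy, so O ionizes more easily than half-filled N (2p³).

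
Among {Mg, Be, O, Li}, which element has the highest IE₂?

Li

The second ionization energy removes an electron from the +1 ion. For each element: Mg⁺ still has 1 valence electron; Be⁺ still has 1 valence electron; O⁺ still has 5 valence electrons; Li⁺ is the bare [He] core.
Pulling an electron out of a noble-gas core costs far more than removing a remaining valence electron, so Li sits at the high end of IE_2.
Valence configurations: Mg⁺ [Ne]3s¹, Be⁺ [He]2s¹, O⁺ [He]2s²2p³.
The numbers (kJ/mol): Mg 1451, Be 1757, O 3388, Li 7298.
Putting it together, IE_2: Mg < Be < O < Li.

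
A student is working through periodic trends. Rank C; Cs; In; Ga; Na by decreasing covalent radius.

Cs > Na > In > Ga > C

Atomic radius shrinks across a period as nuclear charge pulls the same shell inward, and grows down a group as new shells are added.
Neither a single period nor a single group — weigh both effects.
Ga > C: both effects reinforce here, so Ga is clearly the larger of the two.
In > Ga: they share group 13; the group trend gives In the larger value.
Na > In: the two effects oppose for this pair; the across-period effect wins (155 vs 142 pm).
Cs > Na: they share group 1; the group trend gives Cs the larger value.
Tabulated atomic radius (pm): C 75, Na 155, Ga 124, In 142, Cs 232.
So from largest to smallest: Cs > Na > In > Ga > C.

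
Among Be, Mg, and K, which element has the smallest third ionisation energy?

After 2 electrons have been removed, what remains? Be²⁺ is the bare [He] core; Mg²⁺ is the bare [Ne] core; K²⁺ is already 1 electron into the core.
All of these are removing an electron from a noble-gas core or deeper; the smaller core (lower principal quantum number) is held far more tightly, and within a period the higher nuclear charge binds the same core more tightly.
Approximate IE_3 values (kJ/mol): Be 14849, Mg 7733, K 4420.
So the third ionization energies run K < Mg < Be.

K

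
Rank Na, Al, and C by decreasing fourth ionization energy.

Al > Na > C

The fourth ionization energy removes an electron from the +3 ion. For each element: Na³⁺ is already 2 electrons into the core; Al³⁺ is the bare [Ne] core; C³⁺ still has 1 valence electron.
Core electrons are held far more tightly than valence electrons, so Na and Al top the IE_4 order.
Approximate IE_4 values (kJ/mol): Na 9543, Al 11577, C 6223.
Overall IE_4 order: C < Na < Al.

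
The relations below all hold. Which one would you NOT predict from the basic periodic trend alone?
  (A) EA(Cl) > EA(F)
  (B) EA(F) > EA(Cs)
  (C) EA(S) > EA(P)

The general trend: electron affinity increases across a period and decreases down a group.
(A) Cl (period 3, group 17) vs F (period 2, group 17): the stated order contradicts the simple trend.
(B) F (period 2, group 17) vs Cs (period 6, group 1): the stated order agrees with the simple trend.
(C) S (period 3, group 16) vs P (period 3, group 15): the stated order agrees with the simple trend.
The exception is (A): F's small 2p subshell makes the incoming electron feel strong e⁻–e⁻ repulsion, so Cl actually releases more energy on gaining an electron.

(A)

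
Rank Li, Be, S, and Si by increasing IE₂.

Si < Be < S < Li

After 1 electron has been removed, what remains? Li⁺ is the bare [He] core; Be⁺ still has 1 valence electron; S⁺ still has 5 valence electrons; Si⁺ still has 3 valence electrons.
Breaking into a closed-shell core is much more expensive than removing a leftover valence electron — Li has the largest IE_2 here.
Valence configurations: Be⁺ [He]2s¹, S⁺ [Ne]3s²3p³, Si⁺ [Ne]3s²3p¹.
The numbers (kJ/mol): Li 7298, Be 1757, S 2252, Si 1577.
Hence IE_2: Si < Be < S < Li.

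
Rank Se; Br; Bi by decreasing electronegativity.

Se is in period 4, group 16; Br is in period 4, group 17; Bi is in period 6, group 15.
Smaller atoms with higher effective nuclear charge are more electronegative.
Neither a single period nor a single group — weigh both effects.
Se > Bi: relative to Bi, both the across-period and down-group shifts push Se's electronegativity up.
Br > Se: both are in period 4; the period trend gives Br the larger value.
Approximate values (Pauling): Se 2.55, Br 2.96, Bi 2.02.
So from highest to lowest: Br > Se > Bi.

Br > Se > Bi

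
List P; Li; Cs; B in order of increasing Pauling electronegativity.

Atoms toward the upper right of the periodic table pull bonding electrons most strongly.
Here both period and group differ, so the two effects have to be weighed against each other.
Li > Cs: they share group 1; the group trend gives Li the larger value.
B > Li: B lies to the right of Li in period 2, so the across-period effect alone puts B higher.
P > B: period and group pull opposite ways; the across-period shift dominates (2.19 vs 2.04).
Tabulated electronegativity (Pauling): Li 0.98, B 2.04, P 2.19, Cs 0.79.
So from lowest to highest: Cs < Li < B < P.

Cs, Li, B, P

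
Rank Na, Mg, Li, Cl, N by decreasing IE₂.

The second ionization energy removes an electron from the +1 ion. For each element: Na⁺ is the bare [Ne] core; Mg⁺ still has 1 valence electron; Li⁺ is the bare [He] core; Cl⁺ still has 6 valence electrons; N⁺ still has 4 valence electrons.
Pulling an electron out of a noble-gas core costs far more than removing a remaining valence electron, so Na and Li sit at the high end of IE_2.
Valence configurations: Mg⁺ [Ne]3s¹, Cl⁺ [Ne]3s²3p⁴, N⁺ [He]2s²2p².
The numbers (kJ/mol): Na 4562, Mg 1451, Li 7298, Cl 2298, N 2856.
Overall IE_2 order: Mg < Cl < N < Na < Li.

Li, Na, N, Cl, Mg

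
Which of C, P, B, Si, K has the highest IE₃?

C

IE_3 is the cost of taking one more electron from the +2 cation: C²⁺ still has 2 valence electrons; P²⁺ still has 3 valence electrons; B²⁺ still has 1 valence electron; Si²⁺ still has 2 valence electrons; K²⁺ is already 1 electron into the core.
Usually core removal costs more than valence removal, but here the competition is close: a tightly held n=2 valence electron can cost more to remove than an n=3 core electron, so the actual values have to decide it.
Valence configurations: C²⁺ [He]2s², P²⁺ [Ne]3s²3p¹, B²⁺ [He]2s¹, Si²⁺ [Ne]3s².
P²⁺ loses a lone 3p electron whereas Si²⁺ must break into a filled 3s² pair, so IE_3(Si) > IE_3(P) even though P has the higher nuclear charge.
Tabulated IE_3 (kJ/mol): C 4620, P 2914, B 3660, Si 3232, K 4420.
Hence IE_3: P < Si < B < K < C.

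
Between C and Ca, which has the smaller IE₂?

Ca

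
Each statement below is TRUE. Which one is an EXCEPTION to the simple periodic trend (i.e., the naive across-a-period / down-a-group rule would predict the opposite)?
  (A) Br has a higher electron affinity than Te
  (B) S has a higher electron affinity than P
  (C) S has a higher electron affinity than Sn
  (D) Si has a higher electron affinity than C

The general trend: electron affinity increases across a period and decreases down a group.
(A) Br (period 4, group 17) vs Te (period 5, group 16): the stated order agrees with the simple trend.
(B) S (period 3, group 16) vs P (period 3, group 15): the stated order agrees with the simple trend.
(C) S (period 3, group 16) vs Sn (period 5, group 14): the stated order agrees with the simple trend.
(D) Si (period 3, group 14) vs C (period 2, group 14): the stated order contradicts the simple trend.
The exception is (D): Si's larger, more diffuse 3p orbitals accept an added electron slightly more readily than C's compact 2p.

(D)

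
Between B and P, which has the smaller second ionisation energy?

P

IE_2 is the cost of taking one more electron from the +1 cation: B⁺ still has 2 valence electrons; P⁺ still has 4 valence electrons.
All are still removing valence electrons, so compare the +1 ions as you would atoms: IE_2 generally rises across a period (higher Z_eff) and falls down a group (larger shell), subject to the usual subshell exceptions.
Valence configurations: B⁺ [He]2s², P⁺ [Ne]3s²3p².
Approximate IE_2 values (kJ/mol): B 2427, P 1907.
So the second ionization energies run P < B.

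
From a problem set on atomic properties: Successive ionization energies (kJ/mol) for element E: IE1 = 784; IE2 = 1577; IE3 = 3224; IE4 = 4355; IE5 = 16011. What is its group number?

Look for the largest jump between consecutive ionization energies: IE5/IE4 ≈ 3.7, far larger than any earlier ratio.
That jump marks the point where a core electron is being removed. So the atom has 4 valence electrons.
A main-group element with 4 valence electrons is in group 14.

Group 14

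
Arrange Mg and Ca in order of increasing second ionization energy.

Consider each +1 ion: Mg⁺ still has 1 valence electron; Ca⁺ still has 1 valence electron.
All are still removing valence electrons, so compare the +1 ions as you would atoms: IE_2 generally rises across a period (higher Z_eff) and falls down a group (larger shell), subject to the usual subshell exceptions.
Valence configurations: Mg⁺ [Ne]3s¹, Ca⁺ [Ar]4s¹.
Tabulated IE_2 (kJ/mol): Mg 1451, Ca 1145.
So the second ionization energies run Ca < Mg.

Ca, Mg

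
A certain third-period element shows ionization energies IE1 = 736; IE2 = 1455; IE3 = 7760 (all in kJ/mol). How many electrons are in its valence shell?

Look for the largest jump between consecutive ionization energies: IE3/IE2 ≈ 5.3, far larger than any earlier ratio.
That jump marks the point where a core electron is being removed. So the atom has 2 valence electrons.

2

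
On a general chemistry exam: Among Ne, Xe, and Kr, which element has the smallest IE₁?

Xe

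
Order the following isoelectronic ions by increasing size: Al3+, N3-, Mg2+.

Al3+ < Mg2+ < N3-

All of these have 10 electrons, so size is governed by nuclear charge alone: the more protons, the stronger the pull on the same electron cloud, and the smaller the ion.
Nuclear charges: Al3+ (Z=13), Mg2+ (Z=12), N3- (Z=7).
Smallest to largest: Al3+ < Mg2+ < N3-.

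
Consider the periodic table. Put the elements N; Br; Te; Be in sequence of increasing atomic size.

N, Be, Br, Te

Be is in period 2, group 2; N is in period 2, group 15; Br is in period 4, group 17; Te is in period 5, group 16.
Radius decreases left→right (rising Z_eff, same n) and increases top→bottom (higher n).
Neither a single period nor a single group — weigh both effects.
Be > N: Be lies to the left of N in period 2, so the across-period effect alone puts Be larger.
Br > Be: the two effects oppose for this pair; the down-group effect wins (114 vs 102 pm).
Te > Br: relative to Br, both the across-period and down-group shifts push Te's atomic radius up.
Approximate values (pm): Be 102, N 71, Br 114, Te 136.
So from smallest to largest: N < Be < Br < Te.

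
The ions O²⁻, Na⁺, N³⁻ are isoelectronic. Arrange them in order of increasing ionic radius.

Na⁺, O²⁻, N³⁻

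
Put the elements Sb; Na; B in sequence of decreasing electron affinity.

Electron affinity generally becomes more exothermic across a period toward the halogens and less exothermic down a group.
These span different periods and groups, so the two trends combine.
Na > B: this pair runs against the simple trend — see the exception note.
Sb > Na: period and group pull opposite ways; the across-period shift dominates (103 vs 53 kJ/mol).
Note the exception: Na has a higher electron affinity than B, contrary to the simple trend — B's ns²np¹ configuration gives only a small electron affinity — the sparsely filled np subshell binds an added electron weakly.
Tabulated electron affinity (kJ/mol): B 27, Na 53, Sb 103.
So from highest to lowest: Sb > Na > B.

Sb > Na > B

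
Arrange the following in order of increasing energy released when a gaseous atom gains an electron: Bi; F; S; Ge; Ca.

Ca < Bi < Ge < S < F

F is in period 2, group 17; S is in period 3, group 16; Ca is in period 4, group 2; Ge is in period 4, group 14; Bi is in period 6, group 15.
Adding an electron releases more energy for atoms nearer the top right (short of the noble gases).
These span different periods and groups, so the two trends combine.
Bi > Ca: period and group pull opposite ways; the across-period shift dominates (91 vs 2 kJ/mol).
Ge > Bi: the two effects oppose for this pair; the down-group effect wins (119 vs 91 kJ/mol).
S > Ge: relative to Ge, both the across-period and down-group shifts push S's electron affinity up.
F > S: relative to S, both the across-period and down-group shifts push F's electron affinity up.
For reference (kJ/mol): F 328, S 200, Ca 2, Ge 119, Bi 91.
So from lowest to highest: Ca < Bi < Ge < S < F.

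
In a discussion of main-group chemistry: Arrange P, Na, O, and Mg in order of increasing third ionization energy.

The third ionization energy removes an electron from the +2 ion. For each element: P²⁺ still has 3 valence electrons; Na²⁺ is already 1 electron into the core; O²⁺ still has 4 valence electrons; Mg²⁺ is the bare [Ne] core.
Core electrons are held far more tightly than valence electrons, so Na and Mg top the IE_3 order.
Valence configurations: P²⁺ [Ne]3s²3p¹, O²⁺ [He]2s²2p².
The numbers (kJ/mol): P 2914, Na 6910, O 5300, Mg 7733.
So the third ionization energies run P < O < Na < Mg.

P, O, Na, Mg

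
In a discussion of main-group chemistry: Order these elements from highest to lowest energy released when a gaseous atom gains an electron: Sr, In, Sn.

Sr is in period 5, group 2; In is in period 5, group 13; Sn is in period 5, group 14.
Adding an electron releases more energy for atoms nearer the top right (short of the noble gases).
All lie in period 5, so electron affinity increases left to right.
So from highest to lowest: Sn > In > Sr.

Sn > In > Sr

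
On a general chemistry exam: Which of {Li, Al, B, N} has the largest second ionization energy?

Consider each +1 ion: Li⁺ is the bare [He] core; Al⁺ still has 2 valence electrons; B⁺ still has 2 valence electrons; N⁺ still has 4 valence electrons.
Core electrons are held far more tightly than valence electrons, so Li tops the IE_2 order.
Valence configurations: Al⁺ [Ne]3s², B⁺ [He]2s², N⁺ [He]2s²2p².
Tabulated IE_2 (kJ/mol): Li 7298, Al 1817, B 2427, N 2856.
Putting it together, IE_2: Al < B < N < Li.

Li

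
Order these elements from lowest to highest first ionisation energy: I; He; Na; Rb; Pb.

Rb < Na < Pb < I < He

First ionization energy rises across a period (greater Z_eff holds electrons more tightly) and falls down a group (valence electrons are farther from the nucleus).
These span different periods and groups, so the two trends combine.
Na > Rb: Na sits above Rb in group 1, so the down-group effect alone puts Na higher.
Pb > Na: the two effects oppose for this pair; the across-period effect wins (716 vs 496 kJ/mol).
I > Pb: both effects reinforce here, so I is clearly the higher of the two.
He > I: both effects reinforce here, so He is clearly the higher of the two.
For reference (kJ/mol): He 2372, Na 496, Rb 403, I 1008, Pb 716.
So from lowest to highest: Rb < Na < Pb < I < He.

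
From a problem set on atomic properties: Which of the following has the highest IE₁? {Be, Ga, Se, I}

Removing the outermost electron gets harder across a period and easier down a group.
These span different periods and groups, so the two trends combine.
Be > Ga: the two effects oppose for this pair; the down-group effect wins (900 vs 579 kJ/mol).
Se > Be: period and group pull opposite ways; the across-period shift dominates (941 vs 900 kJ/mol).
I > Se: the two effects oppose for this pair; the across-period effect wins (1008 vs 941 kJ/mol).
For reference (kJ/mol): Be 900, Ga 579, Se 941, I 1008.
The highest IE₁ among these belongs to I.

I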